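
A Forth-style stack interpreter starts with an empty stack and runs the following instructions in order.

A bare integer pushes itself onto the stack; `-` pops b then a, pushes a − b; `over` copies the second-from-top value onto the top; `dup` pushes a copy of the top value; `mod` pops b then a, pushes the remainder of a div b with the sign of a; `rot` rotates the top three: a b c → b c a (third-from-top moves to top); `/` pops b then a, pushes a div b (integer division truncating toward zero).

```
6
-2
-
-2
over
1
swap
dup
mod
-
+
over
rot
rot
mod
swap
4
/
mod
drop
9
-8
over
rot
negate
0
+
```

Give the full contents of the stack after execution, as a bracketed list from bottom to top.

6       6
-2      6 -2
-       8
-2      8 -2
over    8 -2 8
1       8 -2 8 1
swap    8 -2 1 8
dup     8 -2 1 8 8
mod     8 -2 1 0
-       8 -2 1
+       8 -1
over    8 -1 8
rot     -1 8 8
rot     8 8 -1
mod     8 0
swap    0 8
4       0 8 4
/       0 2
mod     0
drop    (empty)
9       9
-8      9 -8
over    9 -8 9
rot     -8 9 9
negate  -8 9 -9
0       -8 9 -9 0
+       -8 9 -9

[-8, 9, -9]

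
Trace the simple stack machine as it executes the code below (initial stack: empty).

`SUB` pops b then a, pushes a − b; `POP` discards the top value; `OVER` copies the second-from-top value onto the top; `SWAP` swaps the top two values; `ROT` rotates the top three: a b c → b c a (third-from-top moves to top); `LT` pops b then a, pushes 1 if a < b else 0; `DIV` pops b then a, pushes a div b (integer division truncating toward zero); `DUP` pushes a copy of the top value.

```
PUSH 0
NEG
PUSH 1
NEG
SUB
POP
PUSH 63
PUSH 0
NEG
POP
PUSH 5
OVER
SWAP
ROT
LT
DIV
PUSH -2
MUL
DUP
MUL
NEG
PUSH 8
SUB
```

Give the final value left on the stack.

-15884

PUSH 0  : 0
NEG     : 0
PUSH 1  : 0 1
NEG     : 0 -1
SUB     : 1
POP     : (empty)
PUSH 63 : 63
PUSH 0  : 63 0
NEG     : 63 0
POP     : 63
PUSH 5  : 63 5
OVER    : 63 5 63
SWAP    : 63 63 5
ROT     : 63 5 63
LT      : 63 1
DIV     : 63
PUSH -2 : 63 -2
MUL     : -126
DUP     : -126 -126
MUL     : 15876
NEG     : -15876
PUSH 8  : -15876 8
SUB     : -15884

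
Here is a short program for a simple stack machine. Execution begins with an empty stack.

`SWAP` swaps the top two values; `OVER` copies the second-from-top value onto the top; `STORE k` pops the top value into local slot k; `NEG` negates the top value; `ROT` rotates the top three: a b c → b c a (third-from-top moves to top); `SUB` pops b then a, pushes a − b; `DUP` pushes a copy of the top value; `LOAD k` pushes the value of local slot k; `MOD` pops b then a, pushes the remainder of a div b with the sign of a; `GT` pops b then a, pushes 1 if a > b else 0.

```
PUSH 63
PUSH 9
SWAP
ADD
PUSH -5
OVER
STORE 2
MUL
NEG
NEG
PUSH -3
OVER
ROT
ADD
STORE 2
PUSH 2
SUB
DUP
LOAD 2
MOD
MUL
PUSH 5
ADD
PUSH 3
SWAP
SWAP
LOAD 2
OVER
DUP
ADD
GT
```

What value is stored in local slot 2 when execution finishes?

PUSH 63 : 63
PUSH 9  : 63 9
SWAP    : 9 63
ADD     : 72
PUSH -5 : 72 -5
OVER    : 72 -5 72
STORE 2 : 72 -5
MUL     : -360
NEG     : 360
NEG     : -360
PUSH -3 : -360 -3
OVER    : -360 -3 -360
ROT     : -3 -360 -360
ADD     : -3 -720
STORE 2 : -3
PUSH 2  : -3 2
SUB     : -5
DUP     : -5 -5
LOAD 2  : -5 -5 -720
MOD     : -5 -5
MUL     : 25
PUSH 5  : 25 5
ADD     : 30
PUSH 3  : 30 3
SWAP    : 3 30
SWAP    : 30 3
LOAD 2  : 30 3 -720
OVER    : 30 3 -720 3
DUP     : 30 3 -720 3 3
ADD     : 30 3 -720 6
GT      : 30 3 0

-720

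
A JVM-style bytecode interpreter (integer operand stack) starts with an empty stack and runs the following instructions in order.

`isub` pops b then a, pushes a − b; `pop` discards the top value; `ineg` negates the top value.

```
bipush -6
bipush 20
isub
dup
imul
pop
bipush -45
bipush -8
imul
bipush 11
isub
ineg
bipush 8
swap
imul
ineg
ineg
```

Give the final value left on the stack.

bipush -6  → -6
bipush 20  → -6 20
isub       → -26
dup        → -26 -26
imul       → 676
pop        → (empty)
bipush -45 → -45
bipush -8  → -45 -8
imul       → 360
bipush 11  → 360 11
isub       → 349
ineg       → -349
bipush 8   → -349 8
swap       → 8 -349
imul       → -2792
ineg       → 2792
ineg       → -2792

-2792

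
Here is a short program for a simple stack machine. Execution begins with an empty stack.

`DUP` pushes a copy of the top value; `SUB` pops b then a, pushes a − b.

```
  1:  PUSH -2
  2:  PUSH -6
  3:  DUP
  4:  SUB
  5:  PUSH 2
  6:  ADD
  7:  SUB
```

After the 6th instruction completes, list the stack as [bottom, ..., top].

PUSH -2 : -2
PUSH -6 : -2 -6
DUP     : -2 -6 -6
SUB     : -2 0
PUSH 2  : -2 0 2
ADD     : -2 2

[-2, 2]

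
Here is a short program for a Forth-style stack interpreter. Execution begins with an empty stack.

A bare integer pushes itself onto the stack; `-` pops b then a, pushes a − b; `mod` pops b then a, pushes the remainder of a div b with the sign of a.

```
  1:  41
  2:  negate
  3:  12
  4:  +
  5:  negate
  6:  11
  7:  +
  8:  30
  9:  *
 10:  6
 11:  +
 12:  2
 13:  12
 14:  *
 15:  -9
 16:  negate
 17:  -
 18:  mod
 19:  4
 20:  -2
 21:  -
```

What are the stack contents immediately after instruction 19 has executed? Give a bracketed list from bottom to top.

41     : [41]
negate : [-41]
12     : [-41, 12]
+      : [-29]
negate : [29]
11     : [29, 11]
+      : [40]
30     : [40, 30]
*      : [1200]
6      : [1200, 6]
+      : [1206]
2      : [1206, 2]
12     : [1206, 2, 12]
*      : [1206, 24]
-9     : [1206, 24, -9]
negate : [1206, 24, 9]
-      : [1206, 15]
mod    : [6]
4      : [6, 4]

[6, 4]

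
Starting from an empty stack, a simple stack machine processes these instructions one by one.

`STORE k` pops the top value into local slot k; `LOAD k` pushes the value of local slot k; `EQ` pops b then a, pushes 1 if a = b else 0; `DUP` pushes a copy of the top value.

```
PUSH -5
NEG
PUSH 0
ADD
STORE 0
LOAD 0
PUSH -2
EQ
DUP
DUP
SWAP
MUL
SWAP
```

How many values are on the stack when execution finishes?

2

PUSH -5 -> [-5]
NEG     -> [5]
PUSH 0  -> [5, 0]
ADD     -> [5]
STORE 0 -> []
LOAD 0  -> [5]
PUSH -2 -> [5, -2]
EQ      -> [0]
DUP     -> [0, 0]
DUP     -> [0, 0, 0]
SWAP    -> [0, 0, 0]
MUL     -> [0, 0]
SWAP    -> [0, 0]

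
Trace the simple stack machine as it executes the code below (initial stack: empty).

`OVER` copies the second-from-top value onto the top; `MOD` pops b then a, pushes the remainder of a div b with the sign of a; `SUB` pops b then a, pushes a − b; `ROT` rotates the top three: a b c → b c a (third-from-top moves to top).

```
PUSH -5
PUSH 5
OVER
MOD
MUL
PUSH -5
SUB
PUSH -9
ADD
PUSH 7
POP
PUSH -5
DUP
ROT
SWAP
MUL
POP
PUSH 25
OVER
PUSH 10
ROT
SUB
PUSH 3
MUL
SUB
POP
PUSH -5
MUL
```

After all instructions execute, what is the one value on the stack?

25

PUSH -5 → [-5]
PUSH 5  → [-5, 5]
OVER    → [-5, 5, -5]
MOD     → [-5, 0]
MUL     → [0]
PUSH -5 → [0, -5]
SUB     → [5]
PUSH -9 → [5, -9]
ADD     → [-4]
PUSH 7  → [-4, 7]
POP     → [-4]
PUSH -5 → [-4, -5]
DUP     → [-4, -5, -5]
ROT     → [-5, -5, -4]
SWAP    → [-5, -4, -5]
MUL     → [-5, 20]
POP     → [-5]
PUSH 25 → [-5, 25]
OVER    → [-5, 25, -5]
PUSH 10 → [-5, 25, -5, 10]
ROT     → [-5, -5, 10, 25]
SUB     → [-5, -5, -15]
PUSH 3  → [-5, -5, -15, 3]
MUL     → [-5, -5, -45]
SUB     → [-5, 40]
POP     → [-5]
PUSH -5 → [-5, -5]
MUL     → [25]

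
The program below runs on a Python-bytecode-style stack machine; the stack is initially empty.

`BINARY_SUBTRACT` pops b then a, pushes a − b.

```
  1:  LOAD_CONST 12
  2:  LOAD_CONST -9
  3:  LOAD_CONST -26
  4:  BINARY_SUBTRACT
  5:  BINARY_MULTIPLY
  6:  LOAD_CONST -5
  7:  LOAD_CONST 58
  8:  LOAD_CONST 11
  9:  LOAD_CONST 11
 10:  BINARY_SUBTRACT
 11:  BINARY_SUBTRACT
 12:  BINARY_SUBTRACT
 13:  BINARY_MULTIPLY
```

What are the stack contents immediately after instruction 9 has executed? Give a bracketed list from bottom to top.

[204, -5, 58, 11, 11]

LOAD_CONST 12   → [12]
LOAD_CONST -9   → [12, -9]
LOAD_CONST -26  → [12, -9, -26]
BINARY_SUBTRACT → [12, 17]
BINARY_MULTIPLY → [204]
LOAD_CONST -5   → [204, -5]
LOAD_CONST 58   → [204, -5, 58]
LOAD_CONST 11   → [204, -5, 58, 11]
LOAD_CONST 11   → [204, -5, 58, 11, 11]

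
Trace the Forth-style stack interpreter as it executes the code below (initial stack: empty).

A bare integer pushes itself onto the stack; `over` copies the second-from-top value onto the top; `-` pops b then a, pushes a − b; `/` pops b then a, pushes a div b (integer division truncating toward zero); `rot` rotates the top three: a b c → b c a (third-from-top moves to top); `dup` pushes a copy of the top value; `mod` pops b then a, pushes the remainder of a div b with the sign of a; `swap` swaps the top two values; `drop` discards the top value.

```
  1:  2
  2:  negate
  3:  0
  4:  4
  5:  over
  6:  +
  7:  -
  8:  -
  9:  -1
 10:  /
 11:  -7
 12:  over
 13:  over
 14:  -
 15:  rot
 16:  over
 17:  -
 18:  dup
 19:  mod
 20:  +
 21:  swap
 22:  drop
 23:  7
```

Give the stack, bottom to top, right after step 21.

2       [2]
negate  [-2]
0       [-2, 0]
4       [-2, 0, 4]
over    [-2, 0, 4, 0]
+       [-2, 0, 4]
-       [-2, -4]
-       [2]
-1      [2, -1]
/       [-2]
-7      [-2, -7]
over    [-2, -7, -2]
over    [-2, -7, -2, -7]
-       [-2, -7, 5]
rot     [-7, 5, -2]
over    [-7, 5, -2, 5]
-       [-7, 5, -7]
dup     [-7, 5, -7, -7]
mod     [-7, 5, 0]
+       [-7, 5]
swap    [5, -7]

[5, -7]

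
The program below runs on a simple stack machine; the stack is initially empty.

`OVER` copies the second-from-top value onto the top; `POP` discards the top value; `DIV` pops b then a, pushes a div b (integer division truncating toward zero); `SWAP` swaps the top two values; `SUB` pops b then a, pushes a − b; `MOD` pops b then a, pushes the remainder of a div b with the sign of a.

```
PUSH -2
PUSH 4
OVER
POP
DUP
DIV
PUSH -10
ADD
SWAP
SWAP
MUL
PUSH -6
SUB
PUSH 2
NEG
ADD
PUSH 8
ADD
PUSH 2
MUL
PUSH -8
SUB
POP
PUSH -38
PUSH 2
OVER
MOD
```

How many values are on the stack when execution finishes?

2

PUSH -2   -2
PUSH 4    -2 4
OVER      -2 4 -2
POP       -2 4
DUP       -2 4 4
DIV       -2 1
PUSH -10  -2 1 -10
ADD       -2 -9
SWAP      -9 -2
SWAP      -2 -9
MUL       18
PUSH -6   18 -6
SUB       24
PUSH 2    24 2
NEG       24 -2
ADD       22
PUSH 8    22 8
ADD       30
PUSH 2    30 2
MUL       60
PUSH -8   60 -8
SUB       68
POP       (empty)
PUSH -38  -38
PUSH 2    -38 2
OVER      -38 2 -38
MOD       -38 2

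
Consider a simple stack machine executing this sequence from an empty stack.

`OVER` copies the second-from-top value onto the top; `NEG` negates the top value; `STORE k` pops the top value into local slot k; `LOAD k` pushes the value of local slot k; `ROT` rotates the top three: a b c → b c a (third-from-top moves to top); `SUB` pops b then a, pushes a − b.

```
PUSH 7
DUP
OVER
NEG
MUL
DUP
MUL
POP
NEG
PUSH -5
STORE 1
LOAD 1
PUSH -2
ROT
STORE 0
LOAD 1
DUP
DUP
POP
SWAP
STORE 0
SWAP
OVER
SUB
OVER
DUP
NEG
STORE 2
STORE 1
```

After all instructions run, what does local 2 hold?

PUSH 7  -> [7]
DUP     -> [7, 7]
OVER    -> [7, 7, 7]
NEG     -> [7, 7, -7]
MUL     -> [7, -49]
DUP     -> [7, -49, -49]
MUL     -> [7, 2401]
POP     -> [7]
NEG     -> [-7]
PUSH -5 -> [-7, -5]
STORE 1 -> [-7]
LOAD 1  -> [-7, -5]
PUSH -2 -> [-7, -5, -2]
ROT     -> [-5, -2, -7]
STORE 0 -> [-5, -2]
LOAD 1  -> [-5, -2, -5]
DUP     -> [-5, -2, -5, -5]
DUP     -> [-5, -2, -5, -5, -5]
POP     -> [-5, -2, -5, -5]
SWAP    -> [-5, -2, -5, -5]
STORE 0 -> [-5, -2, -5]
SWAP    -> [-5, -5, -2]
OVER    -> [-5, -5, -2, -5]
SUB     -> [-5, -5, 3]
OVER    -> [-5, -5, 3, -5]
DUP     -> [-5, -5, 3, -5, -5]
NEG     -> [-5, -5, 3, -5, 5]
STORE 2 -> [-5, -5, 3, -5]
STORE 1 -> [-5, -5, 3]

5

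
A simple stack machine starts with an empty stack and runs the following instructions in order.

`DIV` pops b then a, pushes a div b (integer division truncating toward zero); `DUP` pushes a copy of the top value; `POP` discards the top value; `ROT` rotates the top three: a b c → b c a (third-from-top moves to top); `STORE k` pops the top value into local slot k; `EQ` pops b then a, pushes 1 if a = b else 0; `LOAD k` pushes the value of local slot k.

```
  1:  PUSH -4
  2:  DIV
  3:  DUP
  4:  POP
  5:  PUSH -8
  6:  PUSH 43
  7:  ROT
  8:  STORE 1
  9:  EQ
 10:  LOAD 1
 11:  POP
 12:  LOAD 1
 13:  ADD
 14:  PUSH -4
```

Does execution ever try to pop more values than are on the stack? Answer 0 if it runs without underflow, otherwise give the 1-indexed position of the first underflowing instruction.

2

PUSH -4 → -4
DIV  — needs 2 operands, stack has 1 → underflow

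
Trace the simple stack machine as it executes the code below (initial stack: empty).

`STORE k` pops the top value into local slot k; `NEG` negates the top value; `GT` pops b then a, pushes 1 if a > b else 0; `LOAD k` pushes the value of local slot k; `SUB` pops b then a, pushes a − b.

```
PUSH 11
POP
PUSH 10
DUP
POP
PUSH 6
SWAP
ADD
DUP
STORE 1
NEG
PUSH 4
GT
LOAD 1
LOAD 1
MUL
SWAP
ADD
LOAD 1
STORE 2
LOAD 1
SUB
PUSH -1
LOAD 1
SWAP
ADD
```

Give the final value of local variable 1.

16

PUSH 11 : 11
POP     : (empty)
PUSH 10 : 10
DUP     : 10 10
POP     : 10
PUSH 6  : 10 6
SWAP    : 6 10
ADD     : 16
DUP     : 16 16
STORE 1 : 16
NEG     : -16
PUSH 4  : -16 4
GT      : 0
LOAD 1  : 0 16
LOAD 1  : 0 16 16
MUL     : 0 256
SWAP    : 256 0
ADD     : 256
LOAD 1  : 256 16
STORE 2 : 256
LOAD 1  : 256 16
SUB     : 240
PUSH -1 : 240 -1
LOAD 1  : 240 -1 16
SWAP    : 240 16 -1
ADD     : 240 15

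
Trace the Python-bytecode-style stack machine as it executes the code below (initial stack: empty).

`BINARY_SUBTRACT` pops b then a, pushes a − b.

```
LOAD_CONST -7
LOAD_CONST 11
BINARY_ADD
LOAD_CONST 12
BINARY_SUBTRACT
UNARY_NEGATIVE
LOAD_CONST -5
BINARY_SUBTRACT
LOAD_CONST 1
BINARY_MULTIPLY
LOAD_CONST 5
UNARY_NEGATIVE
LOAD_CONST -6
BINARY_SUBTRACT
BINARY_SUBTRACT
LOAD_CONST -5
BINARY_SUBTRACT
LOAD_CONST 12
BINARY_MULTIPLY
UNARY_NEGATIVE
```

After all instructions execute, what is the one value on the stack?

LOAD_CONST -7    [-7]
LOAD_CONST 11    [-7, 11]
BINARY_ADD       [4]
LOAD_CONST 12    [4, 12]
BINARY_SUBTRACT  [-8]
UNARY_NEGATIVE   [8]
LOAD_CONST -5    [8, -5]
BINARY_SUBTRACT  [13]
LOAD_CONST 1     [13, 1]
BINARY_MULTIPLY  [13]
LOAD_CONST 5     [13, 5]
UNARY_NEGATIVE   [13, -5]
LOAD_CONST -6    [13, -5, -6]
BINARY_SUBTRACT  [13, 1]
BINARY_SUBTRACT  [12]
LOAD_CONST -5    [12, -5]
BINARY_SUBTRACT  [17]
LOAD_CONST 12    [17, 12]
BINARY_MULTIPLY  [204]
UNARY_NEGATIVE   [-204]

-204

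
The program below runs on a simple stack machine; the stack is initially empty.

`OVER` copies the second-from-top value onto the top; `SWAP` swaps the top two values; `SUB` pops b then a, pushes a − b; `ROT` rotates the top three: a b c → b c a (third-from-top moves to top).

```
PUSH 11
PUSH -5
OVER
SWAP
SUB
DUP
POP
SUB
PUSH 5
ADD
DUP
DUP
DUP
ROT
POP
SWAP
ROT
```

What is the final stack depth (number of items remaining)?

3

PUSH 11 → [11]
PUSH -5 → [11, -5]
OVER    → [11, -5, 11]
SWAP    → [11, 11, -5]
SUB     → [11, 16]
DUP     → [11, 16, 16]
POP     → [11, 16]
SUB     → [-5]
PUSH 5  → [-5, 5]
ADD     → [0]
DUP     → [0, 0]
DUP     → [0, 0, 0]
DUP     → [0, 0, 0, 0]
ROT     → [0, 0, 0, 0]
POP     → [0, 0, 0]
SWAP    → [0, 0, 0]
ROT     → [0, 0, 0]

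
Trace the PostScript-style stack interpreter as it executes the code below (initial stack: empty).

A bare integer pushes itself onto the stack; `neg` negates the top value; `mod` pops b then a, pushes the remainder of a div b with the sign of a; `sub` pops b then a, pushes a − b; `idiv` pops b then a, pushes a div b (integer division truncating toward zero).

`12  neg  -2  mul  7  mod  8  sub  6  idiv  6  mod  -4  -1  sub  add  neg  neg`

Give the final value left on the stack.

-3

12   → 12
neg  → -12
-2   → -12 -2
mul  → 24
7    → 24 7
mod  → 3
8    → 3 8
sub  → -5
6    → -5 6
idiv → 0
6    → 0 6
mod  → 0
-4   → 0 -4
-1   → 0 -4 -1
sub  → 0 -3
add  → -3
neg  → 3
neg  → -3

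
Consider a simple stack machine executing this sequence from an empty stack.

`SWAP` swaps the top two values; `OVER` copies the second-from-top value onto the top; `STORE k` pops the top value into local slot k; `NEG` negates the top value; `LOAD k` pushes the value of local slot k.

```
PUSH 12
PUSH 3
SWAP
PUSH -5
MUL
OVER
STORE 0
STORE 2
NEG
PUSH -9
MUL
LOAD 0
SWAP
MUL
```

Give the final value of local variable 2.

-60

PUSH 12 → 12
PUSH 3  → 12 3
SWAP    → 3 12
PUSH -5 → 3 12 -5
MUL     → 3 -60
OVER    → 3 -60 3
STORE 0 → 3 -60
STORE 2 → 3
NEG     → -3
PUSH -9 → -3 -9
MUL     → 27
LOAD 0  → 27 3
SWAP    → 3 27
MUL     → 81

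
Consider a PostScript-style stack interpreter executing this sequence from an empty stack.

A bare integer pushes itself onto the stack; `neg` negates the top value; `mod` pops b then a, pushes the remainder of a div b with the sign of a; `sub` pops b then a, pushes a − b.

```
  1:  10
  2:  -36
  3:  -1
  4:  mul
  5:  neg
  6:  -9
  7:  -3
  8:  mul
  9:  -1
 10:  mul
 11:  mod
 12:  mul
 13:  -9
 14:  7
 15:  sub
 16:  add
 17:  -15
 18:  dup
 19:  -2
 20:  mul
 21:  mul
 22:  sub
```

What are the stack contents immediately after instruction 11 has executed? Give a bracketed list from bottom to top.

10  : 10
-36 : 10 -36
-1  : 10 -36 -1
mul : 10 36
neg : 10 -36
-9  : 10 -36 -9
-3  : 10 -36 -9 -3
mul : 10 -36 27
-1  : 10 -36 27 -1
mul : 10 -36 -27
mod : 10 -9

[10, -9]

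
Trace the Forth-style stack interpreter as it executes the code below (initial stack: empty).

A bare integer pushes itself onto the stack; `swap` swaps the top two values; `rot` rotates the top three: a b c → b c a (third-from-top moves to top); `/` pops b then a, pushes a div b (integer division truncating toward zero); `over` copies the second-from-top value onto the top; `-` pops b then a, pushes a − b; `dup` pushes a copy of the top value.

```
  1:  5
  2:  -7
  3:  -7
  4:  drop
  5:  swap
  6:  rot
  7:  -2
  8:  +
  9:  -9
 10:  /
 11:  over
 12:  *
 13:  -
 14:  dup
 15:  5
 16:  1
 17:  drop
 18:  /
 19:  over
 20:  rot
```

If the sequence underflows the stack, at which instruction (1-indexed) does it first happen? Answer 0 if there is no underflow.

6

5    -> [5]
-7   -> [5, -7]
-7   -> [5, -7, -7]
drop -> [5, -7]
swap -> [-7, 5]
rot  — needs 3 operands, stack has 2 → underflow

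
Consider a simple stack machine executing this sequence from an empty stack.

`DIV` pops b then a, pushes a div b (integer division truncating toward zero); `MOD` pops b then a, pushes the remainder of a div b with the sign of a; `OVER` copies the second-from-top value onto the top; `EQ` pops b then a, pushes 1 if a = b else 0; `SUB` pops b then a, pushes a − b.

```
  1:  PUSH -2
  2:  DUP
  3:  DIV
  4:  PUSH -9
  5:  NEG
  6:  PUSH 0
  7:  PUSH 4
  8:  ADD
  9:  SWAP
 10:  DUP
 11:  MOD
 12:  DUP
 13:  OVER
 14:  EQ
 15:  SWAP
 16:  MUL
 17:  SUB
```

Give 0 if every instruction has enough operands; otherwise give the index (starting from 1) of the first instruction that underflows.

0

PUSH -2 → -2
DUP     → -2 -2
DIV     → 1
PUSH -9 → 1 -9
NEG     → 1 9
PUSH 0  → 1 9 0
PUSH 4  → 1 9 0 4
ADD     → 1 9 4
SWAP    → 1 4 9
DUP     → 1 4 9 9
MOD     → 1 4 0
DUP     → 1 4 0 0
OVER    → 1 4 0 0 0
EQ      → 1 4 0 1
SWAP    → 1 4 1 0
MUL     → 1 4 0
SUB     → 1 4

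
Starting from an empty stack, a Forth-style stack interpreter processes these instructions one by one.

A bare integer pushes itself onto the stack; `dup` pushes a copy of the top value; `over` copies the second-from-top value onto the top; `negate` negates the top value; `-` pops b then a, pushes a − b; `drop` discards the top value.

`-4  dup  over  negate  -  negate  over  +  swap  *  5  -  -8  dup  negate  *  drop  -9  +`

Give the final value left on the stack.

-4     -> [-4]
dup    -> [-4, -4]
over   -> [-4, -4, -4]
negate -> [-4, -4, 4]
-      -> [-4, -8]
negate -> [-4, 8]
over   -> [-4, 8, -4]
+      -> [-4, 4]
swap   -> [4, -4]
*      -> [-16]
5      -> [-16, 5]
-      -> [-21]
-8     -> [-21, -8]
dup    -> [-21, -8, -8]
negate -> [-21, -8, 8]
*      -> [-21, -64]
drop   -> [-21]
-9     -> [-21, -9]
+      -> [-30]

-30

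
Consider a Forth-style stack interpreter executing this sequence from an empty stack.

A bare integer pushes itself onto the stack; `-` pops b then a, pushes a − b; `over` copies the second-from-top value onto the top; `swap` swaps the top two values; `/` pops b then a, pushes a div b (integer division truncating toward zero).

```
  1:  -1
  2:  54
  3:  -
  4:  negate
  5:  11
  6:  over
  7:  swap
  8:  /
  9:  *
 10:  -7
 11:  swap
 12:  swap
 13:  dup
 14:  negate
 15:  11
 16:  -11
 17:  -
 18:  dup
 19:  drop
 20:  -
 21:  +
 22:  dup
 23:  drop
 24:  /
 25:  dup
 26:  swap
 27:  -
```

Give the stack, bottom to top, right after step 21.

-1     → -1
54     → -1 54
-      → -55
negate → 55
11     → 55 11
over   → 55 11 55
swap   → 55 55 11
/      → 55 5
*      → 275
-7     → 275 -7
swap   → -7 275
swap   → 275 -7
dup    → 275 -7 -7
negate → 275 -7 7
11     → 275 -7 7 11
-11    → 275 -7 7 11 -11
-      → 275 -7 7 22
dup    → 275 -7 7 22 22
drop   → 275 -7 7 22
-      → 275 -7 -15
+      → 275 -22

[275, -22]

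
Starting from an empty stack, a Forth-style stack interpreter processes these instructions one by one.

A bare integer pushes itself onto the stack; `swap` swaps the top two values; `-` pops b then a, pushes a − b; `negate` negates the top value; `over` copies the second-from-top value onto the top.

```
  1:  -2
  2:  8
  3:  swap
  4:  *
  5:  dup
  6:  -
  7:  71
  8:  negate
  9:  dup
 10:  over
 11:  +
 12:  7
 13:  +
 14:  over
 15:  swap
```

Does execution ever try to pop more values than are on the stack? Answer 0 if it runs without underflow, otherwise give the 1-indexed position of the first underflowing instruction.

0

-2     → [-2]
8      → [-2, 8]
swap   → [8, -2]
*      → [-16]
dup    → [-16, -16]
-      → [0]
71     → [0, 71]
negate → [0, -71]
dup    → [0, -71, -71]
over   → [0, -71, -71, -71]
+      → [0, -71, -142]
7      → [0, -71, -142, 7]
+      → [0, -71, -135]
over   → [0, -71, -135, -71]
swap   → [0, -71, -71, -135]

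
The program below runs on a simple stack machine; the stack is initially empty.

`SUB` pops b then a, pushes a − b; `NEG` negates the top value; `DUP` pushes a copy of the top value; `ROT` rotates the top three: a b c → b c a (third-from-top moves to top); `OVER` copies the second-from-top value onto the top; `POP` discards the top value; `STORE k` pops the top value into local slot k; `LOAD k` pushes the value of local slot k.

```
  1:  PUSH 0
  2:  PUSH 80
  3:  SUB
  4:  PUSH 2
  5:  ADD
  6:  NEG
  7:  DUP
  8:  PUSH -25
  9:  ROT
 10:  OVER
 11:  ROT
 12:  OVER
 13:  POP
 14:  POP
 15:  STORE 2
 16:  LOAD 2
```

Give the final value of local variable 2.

-25

PUSH 0   → 0
PUSH 80  → 0 80
SUB      → -80
PUSH 2   → -80 2
ADD      → -78
NEG      → 78
DUP      → 78 78
PUSH -25 → 78 78 -25
ROT      → 78 -25 78
OVER     → 78 -25 78 -25
ROT      → 78 78 -25 -25
OVER     → 78 78 -25 -25 -25
POP      → 78 78 -25 -25
POP      → 78 78 -25
STORE 2  → 78 78
LOAD 2   → 78 78 -25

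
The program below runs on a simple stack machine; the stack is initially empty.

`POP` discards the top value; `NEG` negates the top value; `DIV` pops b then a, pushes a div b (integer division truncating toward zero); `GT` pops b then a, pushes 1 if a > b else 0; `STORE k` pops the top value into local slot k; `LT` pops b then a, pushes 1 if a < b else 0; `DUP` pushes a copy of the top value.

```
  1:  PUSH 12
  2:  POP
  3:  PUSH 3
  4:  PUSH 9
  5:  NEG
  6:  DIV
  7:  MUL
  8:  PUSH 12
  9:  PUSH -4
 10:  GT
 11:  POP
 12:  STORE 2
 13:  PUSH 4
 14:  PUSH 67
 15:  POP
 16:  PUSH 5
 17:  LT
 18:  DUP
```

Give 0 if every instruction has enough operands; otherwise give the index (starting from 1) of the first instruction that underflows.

PUSH 12  12
POP      (empty)
PUSH 3   3
PUSH 9   3 9
NEG      3 -9
DIV      0
MUL  — needs 2 operands, stack has 1 → underflow

7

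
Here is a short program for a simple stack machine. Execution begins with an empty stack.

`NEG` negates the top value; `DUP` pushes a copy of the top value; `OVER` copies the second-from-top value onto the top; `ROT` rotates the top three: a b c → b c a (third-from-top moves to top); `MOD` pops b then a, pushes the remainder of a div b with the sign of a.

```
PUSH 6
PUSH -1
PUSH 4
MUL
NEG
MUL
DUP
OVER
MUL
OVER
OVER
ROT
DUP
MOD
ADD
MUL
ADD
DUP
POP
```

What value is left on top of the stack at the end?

PUSH 6   [6]
PUSH -1  [6, -1]
PUSH 4   [6, -1, 4]
MUL      [6, -4]
NEG      [6, 4]
MUL      [24]
DUP      [24, 24]
OVER     [24, 24, 24]
MUL      [24, 576]
OVER     [24, 576, 24]
OVER     [24, 576, 24, 576]
ROT      [24, 24, 576, 576]
DUP      [24, 24, 576, 576, 576]
MOD      [24, 24, 576, 0]
ADD      [24, 24, 576]
MUL      [24, 13824]
ADD      [13848]
DUP      [13848, 13848]
POP      [13848]

13848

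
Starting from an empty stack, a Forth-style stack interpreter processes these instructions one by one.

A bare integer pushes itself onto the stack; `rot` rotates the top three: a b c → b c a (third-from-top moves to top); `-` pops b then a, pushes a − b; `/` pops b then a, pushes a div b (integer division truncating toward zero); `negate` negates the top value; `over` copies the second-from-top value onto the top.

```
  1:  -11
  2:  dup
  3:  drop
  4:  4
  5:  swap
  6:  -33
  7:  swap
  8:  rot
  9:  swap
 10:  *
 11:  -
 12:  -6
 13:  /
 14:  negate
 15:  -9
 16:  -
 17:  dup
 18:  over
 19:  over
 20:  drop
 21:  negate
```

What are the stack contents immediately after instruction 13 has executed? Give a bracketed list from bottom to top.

-11  -> -11
dup  -> -11 -11
drop -> -11
4    -> -11 4
swap -> 4 -11
-33  -> 4 -11 -33
swap -> 4 -33 -11
rot  -> -33 -11 4
swap -> -33 4 -11
*    -> -33 -44
-    -> 11
-6   -> 11 -6
/    -> -1

[-1]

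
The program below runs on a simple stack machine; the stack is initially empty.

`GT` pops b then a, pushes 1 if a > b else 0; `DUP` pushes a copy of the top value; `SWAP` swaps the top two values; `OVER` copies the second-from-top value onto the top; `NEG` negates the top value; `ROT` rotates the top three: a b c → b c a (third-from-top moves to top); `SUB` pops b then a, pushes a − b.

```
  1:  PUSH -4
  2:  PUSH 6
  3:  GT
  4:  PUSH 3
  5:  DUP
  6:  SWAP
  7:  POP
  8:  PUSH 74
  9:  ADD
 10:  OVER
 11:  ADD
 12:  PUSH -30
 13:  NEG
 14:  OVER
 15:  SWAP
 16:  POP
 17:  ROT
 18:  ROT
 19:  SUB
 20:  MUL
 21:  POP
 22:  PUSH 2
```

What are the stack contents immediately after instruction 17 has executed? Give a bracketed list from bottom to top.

[77, 77, 0]

PUSH -4  → [-4]
PUSH 6   → [-4, 6]
GT       → [0]
PUSH 3   → [0, 3]
DUP      → [0, 3, 3]
SWAP     → [0, 3, 3]
POP      → [0, 3]
PUSH 74  → [0, 3, 74]
ADD      → [0, 77]
OVER     → [0, 77, 0]
ADD      → [0, 77]
PUSH -30 → [0, 77, -30]
NEG      → [0, 77, 30]
OVER     → [0, 77, 30, 77]
SWAP     → [0, 77, 77, 30]
POP      → [0, 77, 77]
ROT      → [77, 77, 0]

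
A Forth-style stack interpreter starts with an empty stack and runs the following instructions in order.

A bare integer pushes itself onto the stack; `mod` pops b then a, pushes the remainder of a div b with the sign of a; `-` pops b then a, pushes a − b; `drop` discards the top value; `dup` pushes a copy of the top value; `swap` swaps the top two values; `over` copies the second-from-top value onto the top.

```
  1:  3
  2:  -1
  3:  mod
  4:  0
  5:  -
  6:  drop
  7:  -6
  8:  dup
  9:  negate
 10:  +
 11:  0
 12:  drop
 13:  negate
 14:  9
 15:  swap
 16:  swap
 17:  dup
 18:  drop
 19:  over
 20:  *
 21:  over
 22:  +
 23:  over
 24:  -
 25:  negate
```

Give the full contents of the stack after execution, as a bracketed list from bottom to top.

[0, 0]

3      → 3
-1     → 3 -1
mod    → 0
0      → 0 0
-      → 0
drop   → (empty)
-6     → -6
dup    → -6 -6
negate → -6 6
+      → 0
0      → 0 0
drop   → 0
negate → 0
9      → 0 9
swap   → 9 0
swap   → 0 9
dup    → 0 9 9
drop   → 0 9
over   → 0 9 0
*      → 0 0
over   → 0 0 0
+      → 0 0
over   → 0 0 0
-      → 0 0
negate → 0 0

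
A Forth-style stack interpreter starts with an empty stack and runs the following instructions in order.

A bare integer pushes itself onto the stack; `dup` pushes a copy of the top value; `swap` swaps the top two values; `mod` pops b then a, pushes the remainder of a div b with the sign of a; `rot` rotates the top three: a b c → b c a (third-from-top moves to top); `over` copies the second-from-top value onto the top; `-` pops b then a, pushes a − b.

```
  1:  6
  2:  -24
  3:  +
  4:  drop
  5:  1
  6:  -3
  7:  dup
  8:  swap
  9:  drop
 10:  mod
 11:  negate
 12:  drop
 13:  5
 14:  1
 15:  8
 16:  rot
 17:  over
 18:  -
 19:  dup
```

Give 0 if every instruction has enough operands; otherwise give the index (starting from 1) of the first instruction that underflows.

6      → [6]
-24    → [6, -24]
+      → [-18]
drop   → []
1      → [1]
-3     → [1, -3]
dup    → [1, -3, -3]
swap   → [1, -3, -3]
drop   → [1, -3]
mod    → [1]
negate → [-1]
drop   → []
5      → [5]
1      → [5, 1]
8      → [5, 1, 8]
rot    → [1, 8, 5]
over   → [1, 8, 5, 8]
-      → [1, 8, -3]
dup    → [1, 8, -3, -3]

0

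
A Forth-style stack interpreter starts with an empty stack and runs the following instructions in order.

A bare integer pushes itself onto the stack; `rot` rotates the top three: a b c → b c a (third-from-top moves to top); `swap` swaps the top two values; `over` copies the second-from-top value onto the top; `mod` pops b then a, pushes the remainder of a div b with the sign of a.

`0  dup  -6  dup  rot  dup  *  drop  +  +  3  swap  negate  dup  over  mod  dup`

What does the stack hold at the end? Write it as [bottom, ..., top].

0      -> [0]
dup    -> [0, 0]
-6     -> [0, 0, -6]
dup    -> [0, 0, -6, -6]
rot    -> [0, -6, -6, 0]
dup    -> [0, -6, -6, 0, 0]
*      -> [0, -6, -6, 0]
drop   -> [0, -6, -6]
+      -> [0, -12]
+      -> [-12]
3      -> [-12, 3]
swap   -> [3, -12]
negate -> [3, 12]
dup    -> [3, 12, 12]
over   -> [3, 12, 12, 12]
mod    -> [3, 12, 0]
dup    -> [3, 12, 0, 0]

[3, 12, 0, 0]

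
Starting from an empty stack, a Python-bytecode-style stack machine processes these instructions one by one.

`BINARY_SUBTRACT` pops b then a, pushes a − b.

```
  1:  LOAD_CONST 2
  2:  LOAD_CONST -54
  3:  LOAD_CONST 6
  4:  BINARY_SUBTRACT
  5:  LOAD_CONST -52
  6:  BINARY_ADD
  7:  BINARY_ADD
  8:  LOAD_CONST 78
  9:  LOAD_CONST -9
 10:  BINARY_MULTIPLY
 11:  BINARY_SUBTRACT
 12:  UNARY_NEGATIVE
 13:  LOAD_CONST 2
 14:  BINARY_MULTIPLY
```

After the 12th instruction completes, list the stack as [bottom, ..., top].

LOAD_CONST 2    : 2
LOAD_CONST -54  : 2 -54
LOAD_CONST 6    : 2 -54 6
BINARY_SUBTRACT : 2 -60
LOAD_CONST -52  : 2 -60 -52
BINARY_ADD      : 2 -112
BINARY_ADD      : -110
LOAD_CONST 78   : -110 78
LOAD_CONST -9   : -110 78 -9
BINARY_MULTIPLY : -110 -702
BINARY_SUBTRACT : 592
UNARY_NEGATIVE  : -592

[-592]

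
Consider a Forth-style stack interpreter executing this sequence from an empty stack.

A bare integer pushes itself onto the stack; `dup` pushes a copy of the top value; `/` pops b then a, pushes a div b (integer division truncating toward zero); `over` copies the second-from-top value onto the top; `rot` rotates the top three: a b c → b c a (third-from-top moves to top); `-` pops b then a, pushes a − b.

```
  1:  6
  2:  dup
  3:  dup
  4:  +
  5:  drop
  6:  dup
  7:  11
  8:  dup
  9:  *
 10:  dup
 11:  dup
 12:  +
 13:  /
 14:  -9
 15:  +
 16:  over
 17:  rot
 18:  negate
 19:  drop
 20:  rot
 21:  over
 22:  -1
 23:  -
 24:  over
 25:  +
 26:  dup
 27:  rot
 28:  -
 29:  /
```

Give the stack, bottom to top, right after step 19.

[6, -9, 6]

6      : [6]
dup    : [6, 6]
dup    : [6, 6, 6]
+      : [6, 12]
drop   : [6]
dup    : [6, 6]
11     : [6, 6, 11]
dup    : [6, 6, 11, 11]
*      : [6, 6, 121]
dup    : [6, 6, 121, 121]
dup    : [6, 6, 121, 121, 121]
+      : [6, 6, 121, 242]
/      : [6, 6, 0]
-9     : [6, 6, 0, -9]
+      : [6, 6, -9]
over   : [6, 6, -9, 6]
rot    : [6, -9, 6, 6]
negate : [6, -9, 6, -6]
drop   : [6, -9, 6]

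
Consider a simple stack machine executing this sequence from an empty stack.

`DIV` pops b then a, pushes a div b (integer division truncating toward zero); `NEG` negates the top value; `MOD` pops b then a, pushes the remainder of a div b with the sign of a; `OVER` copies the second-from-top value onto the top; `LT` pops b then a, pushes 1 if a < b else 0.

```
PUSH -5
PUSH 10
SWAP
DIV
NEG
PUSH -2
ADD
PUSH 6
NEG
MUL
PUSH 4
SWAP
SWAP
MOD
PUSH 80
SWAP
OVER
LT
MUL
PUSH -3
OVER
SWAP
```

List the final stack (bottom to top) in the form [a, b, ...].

[80, 80, -3]

PUSH -5  -5
PUSH 10  -5 10
SWAP     10 -5
DIV      -2
NEG      2
PUSH -2  2 -2
ADD      0
PUSH 6   0 6
NEG      0 -6
MUL      0
PUSH 4   0 4
SWAP     4 0
SWAP     0 4
MOD      0
PUSH 80  0 80
SWAP     80 0
OVER     80 0 80
LT       80 1
MUL      80
PUSH -3  80 -3
OVER     80 -3 80
SWAP     80 80 -3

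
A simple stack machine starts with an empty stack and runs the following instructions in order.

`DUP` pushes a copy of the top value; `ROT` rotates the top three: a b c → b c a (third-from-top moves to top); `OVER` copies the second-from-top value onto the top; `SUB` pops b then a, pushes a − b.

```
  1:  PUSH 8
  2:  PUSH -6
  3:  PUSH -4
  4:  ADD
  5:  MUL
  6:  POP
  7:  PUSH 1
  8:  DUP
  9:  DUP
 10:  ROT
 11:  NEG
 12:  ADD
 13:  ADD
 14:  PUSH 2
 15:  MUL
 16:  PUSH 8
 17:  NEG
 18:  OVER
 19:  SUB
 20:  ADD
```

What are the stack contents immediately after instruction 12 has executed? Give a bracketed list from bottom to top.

PUSH 8  → [8]
PUSH -6 → [8, -6]
PUSH -4 → [8, -6, -4]
ADD     → [8, -10]
MUL     → [-80]
POP     → []
PUSH 1  → [1]
DUP     → [1, 1]
DUP     → [1, 1, 1]
ROT     → [1, 1, 1]
NEG     → [1, 1, -1]
ADD     → [1, 0]

[1, 0]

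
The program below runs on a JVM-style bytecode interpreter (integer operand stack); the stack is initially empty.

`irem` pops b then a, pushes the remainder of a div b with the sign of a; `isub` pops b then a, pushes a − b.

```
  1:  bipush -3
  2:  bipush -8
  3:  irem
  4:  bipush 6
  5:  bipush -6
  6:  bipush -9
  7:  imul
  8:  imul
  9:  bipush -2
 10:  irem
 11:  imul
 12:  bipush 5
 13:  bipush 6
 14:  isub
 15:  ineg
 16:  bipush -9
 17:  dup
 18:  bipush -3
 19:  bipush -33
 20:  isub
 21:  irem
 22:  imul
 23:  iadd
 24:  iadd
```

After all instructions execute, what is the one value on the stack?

82

bipush -3  → -3
bipush -8  → -3 -8
irem       → -3
bipush 6   → -3 6
bipush -6  → -3 6 -6
bipush -9  → -3 6 -6 -9
imul       → -3 6 54
imul       → -3 324
bipush -2  → -3 324 -2
irem       → -3 0
imul       → 0
bipush 5   → 0 5
bipush 6   → 0 5 6
isub       → 0 -1
ineg       → 0 1
bipush -9  → 0 1 -9
dup        → 0 1 -9 -9
bipush -3  → 0 1 -9 -9 -3
bipush -33 → 0 1 -9 -9 -3 -33
isub       → 0 1 -9 -9 30
irem       → 0 1 -9 -9
imul       → 0 1 81
iadd       → 0 82
iadd       → 82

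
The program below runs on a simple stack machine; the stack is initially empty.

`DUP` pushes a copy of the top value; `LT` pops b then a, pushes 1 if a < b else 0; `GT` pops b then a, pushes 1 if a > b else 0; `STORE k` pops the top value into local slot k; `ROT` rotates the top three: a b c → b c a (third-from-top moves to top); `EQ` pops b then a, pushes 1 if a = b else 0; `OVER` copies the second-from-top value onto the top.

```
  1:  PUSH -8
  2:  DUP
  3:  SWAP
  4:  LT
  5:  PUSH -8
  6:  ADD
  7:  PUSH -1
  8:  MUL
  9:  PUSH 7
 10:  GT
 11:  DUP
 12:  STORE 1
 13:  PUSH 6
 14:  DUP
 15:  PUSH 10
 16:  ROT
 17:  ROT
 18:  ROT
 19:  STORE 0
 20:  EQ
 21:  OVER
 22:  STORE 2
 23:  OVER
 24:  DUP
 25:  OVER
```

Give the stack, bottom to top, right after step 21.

[1, 1, 1]

PUSH -8 : -8
DUP     : -8 -8
SWAP    : -8 -8
LT      : 0
PUSH -8 : 0 -8
ADD     : -8
PUSH -1 : -8 -1
MUL     : 8
PUSH 7  : 8 7
GT      : 1
DUP     : 1 1
STORE 1 : 1
PUSH 6  : 1 6
DUP     : 1 6 6
PUSH 10 : 1 6 6 10
ROT     : 1 6 10 6
ROT     : 1 10 6 6
ROT     : 1 6 6 10
STORE 0 : 1 6 6
EQ      : 1 1
OVER    : 1 1 1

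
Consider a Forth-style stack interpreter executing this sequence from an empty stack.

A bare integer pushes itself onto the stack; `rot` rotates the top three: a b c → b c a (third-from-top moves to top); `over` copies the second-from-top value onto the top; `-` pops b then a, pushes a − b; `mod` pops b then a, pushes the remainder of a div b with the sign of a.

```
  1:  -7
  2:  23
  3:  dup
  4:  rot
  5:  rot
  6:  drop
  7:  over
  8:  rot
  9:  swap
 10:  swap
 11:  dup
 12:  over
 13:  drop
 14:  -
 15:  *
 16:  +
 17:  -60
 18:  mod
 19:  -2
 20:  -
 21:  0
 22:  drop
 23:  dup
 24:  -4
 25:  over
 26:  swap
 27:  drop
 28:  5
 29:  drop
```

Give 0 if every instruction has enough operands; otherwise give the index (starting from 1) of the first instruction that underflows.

0

-7   → [-7]
23   → [-7, 23]
dup  → [-7, 23, 23]
rot  → [23, 23, -7]
rot  → [23, -7, 23]
drop → [23, -7]
over → [23, -7, 23]
rot  → [-7, 23, 23]
swap → [-7, 23, 23]
swap → [-7, 23, 23]
dup  → [-7, 23, 23, 23]
over → [-7, 23, 23, 23, 23]
drop → [-7, 23, 23, 23]
-    → [-7, 23, 0]
*    → [-7, 0]
+    → [-7]
-60  → [-7, -60]
mod  → [-7]
-2   → [-7, -2]
-    → [-5]
0    → [-5, 0]
drop → [-5]
dup  → [-5, -5]
-4   → [-5, -5, -4]
over → [-5, -5, -4, -5]
swap → [-5, -5, -5, -4]
drop → [-5, -5, -5]
5    → [-5, -5, -5, 5]
drop → [-5, -5, -5]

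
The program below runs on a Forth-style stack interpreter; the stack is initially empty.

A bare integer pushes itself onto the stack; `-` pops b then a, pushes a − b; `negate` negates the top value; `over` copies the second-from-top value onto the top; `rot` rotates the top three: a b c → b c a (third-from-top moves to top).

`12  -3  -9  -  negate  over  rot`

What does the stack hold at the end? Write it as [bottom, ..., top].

12     : 12
-3     : 12 -3
-9     : 12 -3 -9
-      : 12 6
negate : 12 -6
over   : 12 -6 12
rot    : -6 12 12

[-6, 12, 12]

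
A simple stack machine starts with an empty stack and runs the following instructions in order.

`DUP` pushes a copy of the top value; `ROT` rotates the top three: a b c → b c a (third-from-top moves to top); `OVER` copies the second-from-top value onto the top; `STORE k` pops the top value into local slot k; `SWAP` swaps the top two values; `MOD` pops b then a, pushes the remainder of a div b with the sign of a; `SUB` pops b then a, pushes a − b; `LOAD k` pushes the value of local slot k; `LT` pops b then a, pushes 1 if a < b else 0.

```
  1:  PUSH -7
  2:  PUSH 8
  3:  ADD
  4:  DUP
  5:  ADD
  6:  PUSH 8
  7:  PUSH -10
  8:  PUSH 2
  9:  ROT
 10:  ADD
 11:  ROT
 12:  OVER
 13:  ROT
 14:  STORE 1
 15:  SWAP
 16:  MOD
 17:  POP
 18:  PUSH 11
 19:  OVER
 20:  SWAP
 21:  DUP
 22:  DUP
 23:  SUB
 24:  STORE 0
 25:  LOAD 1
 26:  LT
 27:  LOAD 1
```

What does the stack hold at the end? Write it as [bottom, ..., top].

[-10, -10, 0, 10]

PUSH -7  → [-7]
PUSH 8   → [-7, 8]
ADD      → [1]
DUP      → [1, 1]
ADD      → [2]
PUSH 8   → [2, 8]
PUSH -10 → [2, 8, -10]
PUSH 2   → [2, 8, -10, 2]
ROT      → [2, -10, 2, 8]
ADD      → [2, -10, 10]
ROT      → [-10, 10, 2]
OVER     → [-10, 10, 2, 10]
ROT      → [-10, 2, 10, 10]
STORE 1  → [-10, 2, 10]
SWAP     → [-10, 10, 2]
MOD      → [-10, 0]
POP      → [-10]
PUSH 11  → [-10, 11]
OVER     → [-10, 11, -10]
SWAP     → [-10, -10, 11]
DUP      → [-10, -10, 11, 11]
DUP      → [-10, -10, 11, 11, 11]
SUB      → [-10, -10, 11, 0]
STORE 0  → [-10, -10, 11]
LOAD 1   → [-10, -10, 11, 10]
LT       → [-10, -10, 0]
LOAD 1   → [-10, -10, 0, 10]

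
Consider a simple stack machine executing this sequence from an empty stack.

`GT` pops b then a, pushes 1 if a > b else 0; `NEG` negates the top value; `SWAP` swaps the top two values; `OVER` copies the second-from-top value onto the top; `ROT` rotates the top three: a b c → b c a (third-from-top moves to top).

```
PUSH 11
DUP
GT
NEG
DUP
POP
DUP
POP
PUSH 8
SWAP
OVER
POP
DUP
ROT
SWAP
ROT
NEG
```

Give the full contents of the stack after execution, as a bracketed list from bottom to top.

PUSH 11 -> 11
DUP     -> 11 11
GT      -> 0
NEG     -> 0
DUP     -> 0 0
POP     -> 0
DUP     -> 0 0
POP     -> 0
PUSH 8  -> 0 8
SWAP    -> 8 0
OVER    -> 8 0 8
POP     -> 8 0
DUP     -> 8 0 0
ROT     -> 0 0 8
SWAP    -> 0 8 0
ROT     -> 8 0 0
NEG     -> 8 0 0

[8, 0, 0]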